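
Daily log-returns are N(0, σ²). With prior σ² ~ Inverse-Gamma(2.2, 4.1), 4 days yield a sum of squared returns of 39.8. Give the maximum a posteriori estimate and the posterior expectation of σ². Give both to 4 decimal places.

MAP: 4.6154. Posterior mean: 7.5000.

Posterior: Inverse-Gamma(shape = 2.2+4/2 = 4.2, scale = 4.1+39.8/2 = 24.0).
Mode = β/(α+1) = 24.0/5.2 = 4.6154.
Mean = β/(α−1) = 24.0/3.2 = 7.5000.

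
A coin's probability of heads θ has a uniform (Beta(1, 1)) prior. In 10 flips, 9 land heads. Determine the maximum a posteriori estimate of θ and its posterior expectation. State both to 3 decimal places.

Posterior: Beta(1+9, 1+1) = Beta(10, 2).
Mode = (10−1)/(10+2−2) = 9/10 = 0.900.
With a flat prior the MAP equals the MLE, 9/10.
Mean = 10/(10+2) = 10/12 = 0.833.
Left-skewed posterior ⇒ mean < mode.

θ_MAP = 0.900, E[θ|data] = 0.833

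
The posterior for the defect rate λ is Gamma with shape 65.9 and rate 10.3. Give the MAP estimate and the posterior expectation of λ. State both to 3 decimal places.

MAP: 6.301. Posterior mean: 6.398.

Mode = (α−1)/β = 64.9/10.3 = 6.301.
Mean = α/β = 65.9/10.3 = 6.398.
The mean is pulled above the mode by the posterior's right skew.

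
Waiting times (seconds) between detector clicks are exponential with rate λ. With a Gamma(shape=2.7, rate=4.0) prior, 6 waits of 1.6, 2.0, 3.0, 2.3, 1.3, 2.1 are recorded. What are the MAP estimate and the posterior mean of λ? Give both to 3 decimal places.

MAP = 0.472, posterior mean = 0.534

Σ times = 12.3. Posterior: Gamma(shape = 2.7+6 = 8.7, rate = 4.0+12.3 = 16.3).
Mode = (α−1)/β = 7.7/16.3 = 0.472.
Mean = α/β = 8.7/16.3 = 0.534.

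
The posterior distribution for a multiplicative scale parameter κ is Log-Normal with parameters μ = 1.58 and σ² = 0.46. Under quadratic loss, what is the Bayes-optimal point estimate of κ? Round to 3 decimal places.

Mode = exp(μ − σ²) = exp(1.12) = 3.065.
Mean = exp(μ + σ²/2) = exp(1.810) = 6.110.
Quadratic loss ⇒ the optimal estimator is the posterior mean.

6.110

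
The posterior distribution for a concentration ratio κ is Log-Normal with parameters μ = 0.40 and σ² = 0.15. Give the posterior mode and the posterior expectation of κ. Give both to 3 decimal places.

Mode = exp(μ − σ²) = exp(0.25) = 1.284.
Mean = exp(μ + σ²/2) = exp(0.475) = 1.608.

MAP: 1.284. Posterior mean: 1.608.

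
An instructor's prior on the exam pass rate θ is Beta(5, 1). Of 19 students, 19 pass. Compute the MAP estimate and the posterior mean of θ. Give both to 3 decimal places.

Posterior: Beta(5+19, 1+0) = Beta(24, 1).
Since β = 1 ≤ 1 and α > 1, the Beta density is monotone increasing on [0,1]; the mode is at 1.
Mean = 24/(24+1) = 0.960.
The posterior is left-skewed, so the mode exceeds the mean.

θ_MAP = 1.000, E[θ|data] = 0.960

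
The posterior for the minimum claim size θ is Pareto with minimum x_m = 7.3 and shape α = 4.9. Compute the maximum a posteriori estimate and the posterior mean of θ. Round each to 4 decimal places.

MAP: 7.3000. Posterior mean: 9.1718.

The Pareto density is strictly decreasing on [x_m, ∞), so the mode is x_m = 7.3000.
Mean = α·x_m/(α−1) = 4.9·7.3/3.9 = 9.1718.
The mean is pulled above the mode by the posterior's right skew.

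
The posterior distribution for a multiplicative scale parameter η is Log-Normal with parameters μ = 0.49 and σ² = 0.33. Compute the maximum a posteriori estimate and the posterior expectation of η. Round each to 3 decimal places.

MAP = 1.174; posterior mean = 1.925

Mode = exp(μ − σ²) = exp(0.16) = 1.174.
Mean = exp(μ + σ²/2) = exp(0.655) = 1.925.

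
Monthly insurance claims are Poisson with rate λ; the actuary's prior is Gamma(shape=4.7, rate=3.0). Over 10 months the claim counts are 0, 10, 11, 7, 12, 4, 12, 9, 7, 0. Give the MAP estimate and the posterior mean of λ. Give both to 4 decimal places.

Σ counts = 72. Posterior: Gamma(shape = 4.7+72 = 76.7, rate = 3.0+10 = 13.0).
Mode = (α−1)/β = 75.7/13.0 = 5.8231.
Mean = α/β = 76.7/13.0 = 5.9000.

MAP: 5.8231. Posterior mean: 5.9000.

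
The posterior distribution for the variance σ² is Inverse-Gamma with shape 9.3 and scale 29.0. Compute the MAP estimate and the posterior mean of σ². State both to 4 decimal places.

MAP estimate = 2.8155, posterior mean = 3.4940

Mode = β/(α+1) = 29.0/10.3 = 2.8155.
Mean = β/(α−1) = 29.0/8.3 = 3.4940.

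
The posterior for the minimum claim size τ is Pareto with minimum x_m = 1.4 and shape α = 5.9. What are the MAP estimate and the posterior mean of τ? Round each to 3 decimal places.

The Pareto density is strictly decreasing on [x_m, ∞), so the mode is x_m = 1.400.
Mean = α·x_m/(α−1) = 5.9·1.4/4.9 = 1.686.
The mean is pulled above the mode by the posterior's right skew.

MAP: 1.400. Posterior mean: 1.686.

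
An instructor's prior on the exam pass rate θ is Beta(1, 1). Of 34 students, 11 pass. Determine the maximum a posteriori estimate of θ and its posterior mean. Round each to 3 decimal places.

θ_MAP = 0.324, E[θ|data] = 0.333

Posterior: Beta(1+11, 1+23) = Beta(12, 24).
Mode = (12−1)/(12+24−2) = 11/34 = 0.324.
With a flat prior the MAP equals the MLE, 11/34.
Mean = 12/(12+24) = 12/36 = 0.333.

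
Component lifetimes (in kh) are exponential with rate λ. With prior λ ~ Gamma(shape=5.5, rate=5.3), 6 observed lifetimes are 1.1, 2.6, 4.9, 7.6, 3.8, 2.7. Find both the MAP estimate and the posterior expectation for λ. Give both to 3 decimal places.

Σ times = 22.7. Posterior: Gamma(shape = 5.5+6 = 11.5, rate = 5.3+22.7 = 28.0).
Mode = (α−1)/β = 10.5/28.0 = 0.375.
Mean = α/β = 11.5/28.0 = 0.411.
Mean > mode: the posterior has a right tail.

MAP = 0.375; posterior mean = 0.411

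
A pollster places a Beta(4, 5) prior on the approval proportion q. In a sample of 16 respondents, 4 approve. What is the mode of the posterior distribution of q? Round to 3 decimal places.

Posterior: Beta(4+4, 5+12) = Beta(8, 17).
Mode = (8−1)/(8+17−2) = 7/23 = 0.304.
Mean = 8/(8+17) = 8/25 = 0.320.
This is the posterior mode — the MAP estimate.

0.304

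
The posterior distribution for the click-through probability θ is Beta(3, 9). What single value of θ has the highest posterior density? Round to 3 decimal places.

Mode = (3−1)/(3+9−2) = 2/10 = 0.200.
Mean = 3/(3+9) = 3/12 = 0.250.
This is the posterior mode — the MAP estimate.

0.200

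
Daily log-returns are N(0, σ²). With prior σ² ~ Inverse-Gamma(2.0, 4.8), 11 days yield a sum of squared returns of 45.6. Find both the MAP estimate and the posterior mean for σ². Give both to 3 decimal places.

Posterior: Inverse-Gamma(shape = 2.0+11/2 = 7.5, scale = 4.8+45.6/2 = 27.6).
Mode = β/(α+1) = 27.6/8.5 = 3.247.
Mean = β/(α−1) = 27.6/6.5 = 4.246.

MAP = 3.247; posterior mean = 4.246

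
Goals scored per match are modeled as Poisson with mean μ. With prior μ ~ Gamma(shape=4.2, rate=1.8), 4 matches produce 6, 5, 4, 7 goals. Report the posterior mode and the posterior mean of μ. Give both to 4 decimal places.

MAP: 4.3448. Posterior mean: 4.5172.

Σ counts = 22. Posterior: Gamma(shape = 4.2+22 = 26.2, rate = 1.8+4 = 5.8).
Mode = (α−1)/β = 25.2/5.8 = 4.3448.
Mean = α/β = 26.2/5.8 = 4.5172.
The posterior is right-skewed, so the mean exceeds the mode.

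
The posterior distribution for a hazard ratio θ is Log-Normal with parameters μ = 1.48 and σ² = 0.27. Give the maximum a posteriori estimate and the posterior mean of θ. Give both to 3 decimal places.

θ_MAP = 3.353, E[θ|data] = 5.028

Mode = exp(μ − σ²) = exp(1.21) = 3.353.
Mean = exp(μ + σ²/2) = exp(1.615) = 5.028.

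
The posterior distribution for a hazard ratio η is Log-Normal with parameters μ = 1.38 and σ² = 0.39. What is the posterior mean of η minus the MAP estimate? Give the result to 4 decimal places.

2.1395

Mode = exp(μ − σ²) = exp(0.99) = 2.6912.
Mean = exp(μ + σ²/2) = exp(1.575) = 4.8307.
Difference = 4.8307 − 2.6912 = 2.1395.
Mean > mode: the posterior has a right tail.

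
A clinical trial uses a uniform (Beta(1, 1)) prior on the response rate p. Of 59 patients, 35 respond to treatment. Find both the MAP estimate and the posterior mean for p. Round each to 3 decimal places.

MAP = 0.593, posterior mean = 0.590

Posterior: Beta(1+35, 1+24) = Beta(36, 25).
Mode = (36−1)/(36+25−2) = 35/59 = 0.593.
Mean = 36/(36+25) = 36/61 = 0.590.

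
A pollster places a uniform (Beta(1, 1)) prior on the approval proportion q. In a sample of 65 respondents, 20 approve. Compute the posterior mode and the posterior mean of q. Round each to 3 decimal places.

MAP: 0.308. Posterior mean: 0.313.

Posterior: Beta(1+20, 1+45) = Beta(21, 46).
Mode = (21−1)/(21+46−2) = 20/65 = 0.308.
With a flat prior the MAP equals the MLE, 20/65.
Mean = 21/(21+46) = 21/67 = 0.313.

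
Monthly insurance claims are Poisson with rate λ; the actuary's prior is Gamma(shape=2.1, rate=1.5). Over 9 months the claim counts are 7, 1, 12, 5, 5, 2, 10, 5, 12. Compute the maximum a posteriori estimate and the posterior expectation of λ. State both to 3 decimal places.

Σ counts = 59. Posterior: Gamma(shape = 2.1+59 = 61.1, rate = 1.5+9 = 10.5).
Mode = (α−1)/β = 60.1/10.5 = 5.724.
Mean = α/β = 61.1/10.5 = 5.819.

MAP = 5.724, posterior mean = 5.819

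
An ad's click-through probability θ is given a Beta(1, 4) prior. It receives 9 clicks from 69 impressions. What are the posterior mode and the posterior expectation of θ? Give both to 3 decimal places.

MAP = 0.125; posterior mean = 0.135

Posterior: Beta(1+9, 4+60) = Beta(10, 64).
Mode = (10−1)/(10+64−2) = 9/72 = 0.125.
Mean = 10/(10+64) = 10/74 = 0.135.
Right-skewed posterior ⇒ mode < mean.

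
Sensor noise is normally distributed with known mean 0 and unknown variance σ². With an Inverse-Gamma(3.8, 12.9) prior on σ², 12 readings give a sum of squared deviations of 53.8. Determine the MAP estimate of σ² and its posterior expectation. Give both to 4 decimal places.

Posterior: Inverse-Gamma(shape = 3.8+12/2 = 9.8, scale = 12.9+53.8/2 = 39.8).
Mode = β/(α+1) = 39.8/10.8 = 3.6852.
Mean = β/(α−1) = 39.8/8.8 = 4.5227.
Right-skewed posterior ⇒ mode < mean.

MAP = 3.6852, posterior mean = 4.5227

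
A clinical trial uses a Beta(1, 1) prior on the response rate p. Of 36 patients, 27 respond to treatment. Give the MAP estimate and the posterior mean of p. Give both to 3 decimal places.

MAP = 0.750, posterior mean = 0.737

Posterior: Beta(1+27, 1+9) = Beta(28, 10).
Mode = (28−1)/(28+10−2) = 27/36 = 0.750.
With a flat prior the MAP equals the MLE, 27/36.
Mean = 28/(28+10) = 28/38 = 0.737.
The mean is pulled below the mode by the posterior's left skew.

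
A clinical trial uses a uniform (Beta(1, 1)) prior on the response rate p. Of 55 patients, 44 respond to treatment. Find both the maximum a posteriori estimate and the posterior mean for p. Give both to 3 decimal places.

MAP = 0.800; posterior mean = 0.789

Posterior: Beta(1+44, 1+11) = Beta(45, 12).
Mode = (45−1)/(45+12−2) = 44/55 = 0.800.
With a flat prior the MAP equals the MLE, 44/55.
Mean = 45/(45+12) = 45/57 = 0.789.
The posterior is left-skewed, so the mode exceeds the mean.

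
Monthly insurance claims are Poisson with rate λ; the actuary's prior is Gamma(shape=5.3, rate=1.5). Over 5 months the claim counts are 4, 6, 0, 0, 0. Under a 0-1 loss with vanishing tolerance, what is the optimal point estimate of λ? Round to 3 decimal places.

Σ counts = 10. Posterior: Gamma(shape = 5.3+10 = 15.3, rate = 1.5+5 = 6.5).
Mode = (α−1)/β = 14.3/6.5 = 2.200.
Mean = α/β = 15.3/6.5 = 2.354.
This is the posterior mode — the MAP estimate.

2.200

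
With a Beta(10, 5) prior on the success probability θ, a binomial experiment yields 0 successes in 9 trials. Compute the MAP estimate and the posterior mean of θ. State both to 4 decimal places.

Posterior: Beta(10+0, 5+9) = Beta(10, 14).
Mode = (10−1)/(10+14−2) = 9/22 = 0.4091.
Mean = 10/(10+14) = 10/24 = 0.4167.

MAP = 0.4091; posterior mean = 0.4167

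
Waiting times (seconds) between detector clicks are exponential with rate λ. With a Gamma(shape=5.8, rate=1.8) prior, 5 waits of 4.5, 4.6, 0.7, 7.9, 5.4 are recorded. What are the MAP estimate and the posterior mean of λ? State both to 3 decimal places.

MAP = 0.394, posterior mean = 0.434

Σ times = 23.1. Posterior: Gamma(shape = 5.8+5 = 10.8, rate = 1.8+23.1 = 24.9).
Mode = (α−1)/β = 9.8/24.9 = 0.394.
Mean = α/β = 10.8/24.9 = 0.434.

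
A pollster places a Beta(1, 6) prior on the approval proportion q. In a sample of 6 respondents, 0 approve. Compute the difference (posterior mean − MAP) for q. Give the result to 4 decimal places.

0.0769

Posterior: Beta(1+0, 6+6) = Beta(1, 12).
Since α = 1 ≤ 1 and β > 1, the Beta density is monotone decreasing on [0,1]; the mode is at 0.
Mean = 1/(1+12) = 0.0769.
Difference = 0.0769 − 0.0000 = 0.0769.
Right-skewed posterior ⇒ mode < mean.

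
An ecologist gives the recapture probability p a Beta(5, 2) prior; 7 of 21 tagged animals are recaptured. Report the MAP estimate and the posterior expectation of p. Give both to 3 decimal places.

Posterior: Beta(5+7, 2+14) = Beta(12, 16).
Mode = (12−1)/(12+16−2) = 11/26 = 0.423.
Mean = 12/(12+16) = 12/28 = 0.429.
Right-skewed posterior ⇒ mode < mean.

MAP estimate = 0.423, posterior expectation = 0.429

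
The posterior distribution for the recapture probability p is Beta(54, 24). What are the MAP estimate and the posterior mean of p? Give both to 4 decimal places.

Mode = (54−1)/(54+24−2) = 53/76 = 0.6974.
Mean = 54/(54+24) = 54/78 = 0.6923.

MAP: 0.6974. Posterior mean: 0.6923.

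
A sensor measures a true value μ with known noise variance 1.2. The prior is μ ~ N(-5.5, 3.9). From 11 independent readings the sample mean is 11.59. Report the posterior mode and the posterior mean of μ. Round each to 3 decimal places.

μ_MAP = 11.125, E[μ|data] = 11.125

Posterior for μ is Normal. Precision-weighted mean: (1/3.9·-5.5 + 11/1.2·11.59) / (1/3.9 + 11/1.2) = 11.125.
A Normal posterior is symmetric, so mode = mean.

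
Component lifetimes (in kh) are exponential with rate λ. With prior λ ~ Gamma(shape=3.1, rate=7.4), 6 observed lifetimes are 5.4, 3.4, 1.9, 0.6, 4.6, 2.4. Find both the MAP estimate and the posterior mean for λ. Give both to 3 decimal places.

Σ times = 18.3. Posterior: Gamma(shape = 3.1+6 = 9.1, rate = 7.4+18.3 = 25.7).
Mode = (α−1)/β = 8.1/25.7 = 0.315.
Mean = α/β = 9.1/25.7 = 0.354.
Mean > mode: the posterior has a right tail.

MAP = 0.315, posterior mean = 0.354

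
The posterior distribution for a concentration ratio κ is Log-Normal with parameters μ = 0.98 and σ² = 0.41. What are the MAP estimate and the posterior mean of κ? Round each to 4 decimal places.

κ_MAP = 1.7683, E[κ|data] = 3.2707

Mode = exp(μ − σ²) = exp(0.57) = 1.7683.
Mean = exp(μ + σ²/2) = exp(1.185) = 3.2707.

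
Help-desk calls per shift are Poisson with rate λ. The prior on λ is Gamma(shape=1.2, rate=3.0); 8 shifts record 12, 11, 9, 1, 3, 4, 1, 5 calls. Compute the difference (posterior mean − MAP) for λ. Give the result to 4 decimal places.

Σ counts = 46. Posterior: Gamma(shape = 1.2+46 = 47.2, rate = 3.0+8 = 11.0).
Mode = (α−1)/β = 46.2/11.0 = 4.2000.
Mean = α/β = 47.2/11.0 = 4.2909.
Difference = 4.2909 − 4.2000 = 0.0909.

0.0909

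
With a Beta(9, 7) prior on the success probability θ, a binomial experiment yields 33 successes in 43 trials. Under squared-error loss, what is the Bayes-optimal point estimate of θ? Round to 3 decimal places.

Posterior: Beta(9+33, 7+10) = Beta(42, 17).
Mode = (42−1)/(42+17−2) = 41/57 = 0.719.
Mean = 42/(42+17) = 42/59 = 0.712.
Squared-error loss ⇒ the optimal estimator is the posterior mean.

0.712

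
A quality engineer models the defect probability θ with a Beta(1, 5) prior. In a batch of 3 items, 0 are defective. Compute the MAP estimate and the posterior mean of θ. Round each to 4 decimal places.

θ_MAP = 0.0000, E[θ|data] = 0.1111

Posterior: Beta(1+0, 5+3) = Beta(1, 8).
Since α = 1 ≤ 1 and β > 1, the Beta density is monotone decreasing on [0,1]; the mode is at 0.
Mean = 1/(1+8) = 0.1111.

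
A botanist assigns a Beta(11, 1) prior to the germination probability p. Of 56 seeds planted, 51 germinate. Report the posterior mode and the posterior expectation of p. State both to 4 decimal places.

Posterior: Beta(11+51, 1+5) = Beta(62, 6).
Mode = (62−1)/(62+6−2) = 61/66 = 0.9242.
Mean = 62/(62+6) = 62/68 = 0.9118.

posterior mode = 0.9242, posterior expectation = 0.9118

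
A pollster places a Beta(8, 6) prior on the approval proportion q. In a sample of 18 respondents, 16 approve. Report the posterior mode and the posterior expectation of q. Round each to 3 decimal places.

q_MAP = 0.767, E[q|data] = 0.750

Posterior: Beta(8+16, 6+2) = Beta(24, 8).
Mode = (24−1)/(24+8−2) = 23/30 = 0.767.
Mean = 24/(24+8) = 24/32 = 0.750.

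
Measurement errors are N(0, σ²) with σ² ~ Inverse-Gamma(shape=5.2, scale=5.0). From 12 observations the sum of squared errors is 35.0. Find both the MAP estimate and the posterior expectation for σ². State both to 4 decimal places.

Posterior: Inverse-Gamma(shape = 5.2+12/2 = 11.2, scale = 5.0+35.0/2 = 22.5).
Mode = β/(α+1) = 22.5/12.2 = 1.8443.
Mean = β/(α−1) = 22.5/10.2 = 2.2059.
Mean > mode: the posterior has a right tail.

MAP: 1.8443. Posterior mean: 2.2059.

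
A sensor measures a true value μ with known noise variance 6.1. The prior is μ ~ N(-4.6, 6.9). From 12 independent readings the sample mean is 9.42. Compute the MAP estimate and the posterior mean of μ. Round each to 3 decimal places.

μ_MAP = 8.458, E[μ|data] = 8.458

Posterior for μ is Normal. Precision-weighted mean: (1/6.9·-4.6 + 12/6.1·9.42) / (1/6.9 + 12/6.1) = 8.458.
A Normal posterior is symmetric, so mode = mean.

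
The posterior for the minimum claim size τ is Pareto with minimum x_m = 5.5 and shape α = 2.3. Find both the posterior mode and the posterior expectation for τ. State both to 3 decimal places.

MAP = 5.500, posterior mean = 9.731

The Pareto density is strictly decreasing on [x_m, ∞), so the mode is x_m = 5.500.
Mean = α·x_m/(α−1) = 2.3·5.5/1.3 = 9.731.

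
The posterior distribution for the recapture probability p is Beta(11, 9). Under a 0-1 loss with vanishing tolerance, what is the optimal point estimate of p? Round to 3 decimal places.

Mode = (11−1)/(11+9−2) = 10/18 = 0.556.
Mean = 11/(11+9) = 11/20 = 0.550.
This is the posterior mode — the MAP estimate.

0.556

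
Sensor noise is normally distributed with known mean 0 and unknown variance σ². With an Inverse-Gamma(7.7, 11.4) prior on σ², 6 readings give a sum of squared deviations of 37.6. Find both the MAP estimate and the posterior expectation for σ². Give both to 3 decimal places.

MAP estimate = 2.581, posterior expectation = 3.113

Posterior: Inverse-Gamma(shape = 7.7+6/2 = 10.7, scale = 11.4+37.6/2 = 30.2).
Mode = β/(α+1) = 30.2/11.7 = 2.581.
Mean = β/(α−1) = 30.2/9.7 = 3.113.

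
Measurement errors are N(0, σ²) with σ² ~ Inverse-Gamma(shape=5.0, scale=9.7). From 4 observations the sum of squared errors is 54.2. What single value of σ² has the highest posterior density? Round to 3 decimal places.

Posterior: Inverse-Gamma(shape = 5.0+4/2 = 7.0, scale = 9.7+54.2/2 = 36.8).
Mode = β/(α+1) = 36.8/8.0 = 4.600.
Mean = β/(α−1) = 36.8/6.0 = 6.133.
This is the posterior mode — the MAP estimate.

4.600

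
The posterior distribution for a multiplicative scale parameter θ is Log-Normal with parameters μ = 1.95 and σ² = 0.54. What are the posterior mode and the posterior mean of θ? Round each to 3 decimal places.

Mode = exp(μ − σ²) = exp(1.41) = 4.096.
Mean = exp(μ + σ²/2) = exp(2.220) = 9.207.

MAP = 4.096; posterior mean = 9.207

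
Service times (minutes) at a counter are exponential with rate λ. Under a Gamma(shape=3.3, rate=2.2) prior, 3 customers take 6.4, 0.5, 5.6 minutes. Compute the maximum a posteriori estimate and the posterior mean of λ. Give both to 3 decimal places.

Σ times = 12.5. Posterior: Gamma(shape = 3.3+3 = 6.3, rate = 2.2+12.5 = 14.7).
Mode = (α−1)/β = 5.3/14.7 = 0.361.
Mean = α/β = 6.3/14.7 = 0.429.

maximum a posteriori estimate = 0.361, posterior mean = 0.429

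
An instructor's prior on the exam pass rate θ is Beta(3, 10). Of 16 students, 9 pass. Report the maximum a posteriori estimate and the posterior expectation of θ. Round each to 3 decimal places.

Posterior: Beta(3+9, 10+7) = Beta(12, 17).
Mode = (12−1)/(12+17−2) = 11/27 = 0.407.
Mean = 12/(12+17) = 12/29 = 0.414.
The posterior is right-skewed, so the mean exceeds the mode.

MAP = 0.407; posterior mean = 0.414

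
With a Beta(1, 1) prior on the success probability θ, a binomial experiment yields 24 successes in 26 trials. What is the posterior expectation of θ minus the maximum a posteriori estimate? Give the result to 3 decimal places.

Posterior: Beta(1+24, 1+2) = Beta(25, 3).
Mode = (25−1)/(25+3−2) = 24/26 = 0.923.
With a flat prior the MAP equals the MLE, 24/26.
Mean = 25/(25+3) = 25/28 = 0.893.
Difference = 0.893 − 0.923 = -0.030.
Left-skewed posterior ⇒ mean < mode.

-0.030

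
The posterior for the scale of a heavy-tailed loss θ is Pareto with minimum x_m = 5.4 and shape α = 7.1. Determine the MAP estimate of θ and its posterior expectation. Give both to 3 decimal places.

The Pareto density is strictly decreasing on [x_m, ∞), so the mode is x_m = 5.400.
Mean = α·x_m/(α−1) = 7.1·5.4/6.1 = 6.285.

MAP: 5.400. Posterior mean: 6.285.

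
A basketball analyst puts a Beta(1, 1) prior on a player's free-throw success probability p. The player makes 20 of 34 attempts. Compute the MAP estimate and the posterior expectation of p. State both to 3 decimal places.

Posterior: Beta(1+20, 1+14) = Beta(21, 15).
Mode = (21−1)/(21+15−2) = 20/34 = 0.588.
With a flat prior the MAP equals the MLE, 20/34.
Mean = 21/(21+15) = 21/36 = 0.583.
The mean is pulled below the mode by the posterior's left skew.

p_MAP = 0.588, E[p|data] = 0.583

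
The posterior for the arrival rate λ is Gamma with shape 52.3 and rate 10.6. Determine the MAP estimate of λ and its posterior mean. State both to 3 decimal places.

MAP = 4.840, posterior mean = 4.934

Mode = (α−1)/β = 51.3/10.6 = 4.840.
Mean = α/β = 52.3/10.6 = 4.934.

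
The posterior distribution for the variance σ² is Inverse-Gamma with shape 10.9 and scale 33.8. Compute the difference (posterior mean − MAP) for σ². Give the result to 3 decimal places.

0.574

Mode = β/(α+1) = 33.8/11.9 = 2.840.
Mean = β/(α−1) = 33.8/9.9 = 3.414.
Difference = 3.414 − 2.840 = 0.574.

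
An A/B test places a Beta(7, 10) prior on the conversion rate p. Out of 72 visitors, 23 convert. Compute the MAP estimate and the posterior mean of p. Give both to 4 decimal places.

Posterior: Beta(7+23, 10+49) = Beta(30, 59).
Mode = (30−1)/(30+59−2) = 29/87 = 0.3333.
Mean = 30/(30+59) = 30/89 = 0.3371.

p_MAP = 0.3333, E[p|data] = 0.3371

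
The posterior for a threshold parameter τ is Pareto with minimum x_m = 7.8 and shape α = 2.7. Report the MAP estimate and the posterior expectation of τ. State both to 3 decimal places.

The Pareto density is strictly decreasing on [x_m, ∞), so the mode is x_m = 7.800.
Mean = α·x_m/(α−1) = 2.7·7.8/1.7 = 12.388.

MAP: 7.800. Posterior mean: 12.388.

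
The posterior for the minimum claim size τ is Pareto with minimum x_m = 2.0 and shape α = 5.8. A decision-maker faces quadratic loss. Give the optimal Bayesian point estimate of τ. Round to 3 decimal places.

The Pareto density is strictly decreasing on [x_m, ∞), so the mode is x_m = 2.000.
Mean = α·x_m/(α−1) = 5.8·2.0/4.8 = 2.417.
Quadratic loss ⇒ the optimal estimator is the posterior mean.

2.417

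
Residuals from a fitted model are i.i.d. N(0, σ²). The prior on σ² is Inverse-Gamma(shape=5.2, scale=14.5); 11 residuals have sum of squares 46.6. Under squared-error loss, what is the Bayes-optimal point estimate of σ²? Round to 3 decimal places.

3.897

Posterior: Inverse-Gamma(shape = 5.2+11/2 = 10.7, scale = 14.5+46.6/2 = 37.8).
Mode = β/(α+1) = 37.8/11.7 = 3.231.
Mean = β/(α−1) = 37.8/9.7 = 3.897.
Squared-error loss ⇒ the optimal estimator is the posterior mean.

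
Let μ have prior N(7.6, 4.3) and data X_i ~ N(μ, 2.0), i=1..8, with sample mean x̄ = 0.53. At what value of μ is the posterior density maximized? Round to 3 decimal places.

0.918

Posterior for μ is Normal. Precision-weighted mean: (1/4.3·7.6 + 8/2.0·0.53) / (1/4.3 + 8/2.0) = 0.918.
A Normal posterior is symmetric, so mode = mean.
This is the posterior mode — the MAP estimate.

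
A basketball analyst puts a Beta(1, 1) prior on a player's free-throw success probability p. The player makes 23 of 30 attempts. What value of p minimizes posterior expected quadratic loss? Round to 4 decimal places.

Posterior: Beta(1+23, 1+7) = Beta(24, 8).
Mode = (24−1)/(24+8−2) = 23/30 = 0.7667.
With a flat prior the MAP equals the MLE, 23/30.
Mean = 24/(24+8) = 24/32 = 0.7500.
Quadratic loss ⇒ the optimal estimator is the posterior mean.

0.7500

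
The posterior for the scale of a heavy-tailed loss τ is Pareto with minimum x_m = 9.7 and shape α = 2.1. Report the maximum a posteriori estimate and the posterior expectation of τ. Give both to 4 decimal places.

The Pareto density is strictly decreasing on [x_m, ∞), so the mode is x_m = 9.7000.
Mean = α·x_m/(α−1) = 2.1·9.7/1.1 = 18.5182.

maximum a posteriori estimate = 9.7000, posterior expectation = 18.5182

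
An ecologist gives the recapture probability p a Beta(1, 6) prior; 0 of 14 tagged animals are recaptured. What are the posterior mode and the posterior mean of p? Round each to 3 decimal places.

Posterior: Beta(1+0, 6+14) = Beta(1, 20).
Since α = 1 ≤ 1 and β > 1, the Beta density is monotone decreasing on [0,1]; the mode is at 0.
Mean = 1/(1+20) = 0.048.

MAP: 0.000. Posterior mean: 0.048.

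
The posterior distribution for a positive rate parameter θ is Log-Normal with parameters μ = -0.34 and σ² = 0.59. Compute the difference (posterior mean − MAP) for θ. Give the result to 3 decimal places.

Mode = exp(μ − σ²) = exp(-0.93) = 0.395.
Mean = exp(μ + σ²/2) = exp(-0.045) = 0.956.
Difference = 0.956 − 0.395 = 0.561.

0.561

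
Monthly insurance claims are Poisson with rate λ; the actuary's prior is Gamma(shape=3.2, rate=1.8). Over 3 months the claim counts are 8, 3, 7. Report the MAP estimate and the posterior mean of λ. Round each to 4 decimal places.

Σ counts = 18. Posterior: Gamma(shape = 3.2+18 = 21.2, rate = 1.8+3 = 4.8).
Mode = (α−1)/β = 20.2/4.8 = 4.2083.
Mean = α/β = 21.2/4.8 = 4.4167.

MAP = 4.2083, posterior mean = 4.4167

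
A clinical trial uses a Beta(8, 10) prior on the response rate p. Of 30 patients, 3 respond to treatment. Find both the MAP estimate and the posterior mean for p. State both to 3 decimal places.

Posterior: Beta(8+3, 10+27) = Beta(11, 37).
Mode = (11−1)/(11+37−2) = 10/46 = 0.217.
Mean = 11/(11+37) = 11/48 = 0.229.
Mean > mode: the posterior has a right tail.

MAP estimate = 0.217, posterior mean = 0.229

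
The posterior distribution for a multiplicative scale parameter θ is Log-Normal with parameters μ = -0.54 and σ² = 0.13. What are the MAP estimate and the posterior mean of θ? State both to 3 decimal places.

MAP: 0.512. Posterior mean: 0.622.

Mode = exp(μ − σ²) = exp(-0.67) = 0.512.
Mean = exp(μ + σ²/2) = exp(-0.475) = 0.622.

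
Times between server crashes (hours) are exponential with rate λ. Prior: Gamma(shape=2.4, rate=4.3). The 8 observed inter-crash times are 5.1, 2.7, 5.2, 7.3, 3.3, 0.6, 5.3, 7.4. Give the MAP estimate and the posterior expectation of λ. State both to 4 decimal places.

Σ times = 36.9. Posterior: Gamma(shape = 2.4+8 = 10.4, rate = 4.3+36.9 = 41.2).
Mode = (α−1)/β = 9.4/41.2 = 0.2282.
Mean = α/β = 10.4/41.2 = 0.2524.

MAP = 0.2282; posterior mean = 0.2524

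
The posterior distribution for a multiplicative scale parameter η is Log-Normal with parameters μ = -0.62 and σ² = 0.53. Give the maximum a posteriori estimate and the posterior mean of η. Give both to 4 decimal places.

Mode = exp(μ − σ²) = exp(-1.15) = 0.3166.
Mean = exp(μ + σ²/2) = exp(-0.355) = 0.7012.
Mean > mode: the posterior has a right tail.

MAP = 0.3166; posterior mean = 0.7012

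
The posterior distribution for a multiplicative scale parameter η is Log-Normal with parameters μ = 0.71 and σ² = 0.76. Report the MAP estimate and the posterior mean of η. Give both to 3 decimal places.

Mode = exp(μ − σ²) = exp(-0.05) = 0.951.
Mean = exp(μ + σ²/2) = exp(1.090) = 2.974.
The posterior is right-skewed, so the mean exceeds the mode.

MAP estimate = 0.951, posterior mean = 2.974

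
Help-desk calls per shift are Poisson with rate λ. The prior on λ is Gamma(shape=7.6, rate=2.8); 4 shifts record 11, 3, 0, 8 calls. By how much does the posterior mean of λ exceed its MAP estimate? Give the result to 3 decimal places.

Σ counts = 22. Posterior: Gamma(shape = 7.6+22 = 29.6, rate = 2.8+4 = 6.8).
Mode = (α−1)/β = 28.6/6.8 = 4.206.
Mean = α/β = 29.6/6.8 = 4.353.
Difference = 4.353 − 4.206 = 0.147.
Mean > mode: the posterior has a right tail.

0.147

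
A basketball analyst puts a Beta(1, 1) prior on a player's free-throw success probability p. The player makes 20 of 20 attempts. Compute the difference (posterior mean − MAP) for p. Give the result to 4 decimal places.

-0.0455

Posterior: Beta(1+20, 1+0) = Beta(21, 1).
Since β = 1 ≤ 1 and α > 1, the Beta density is monotone increasing on [0,1]; the mode is at 1.
Mean = 21/(21+1) = 0.9545.
Difference = 0.9545 − 1.0000 = -0.0455.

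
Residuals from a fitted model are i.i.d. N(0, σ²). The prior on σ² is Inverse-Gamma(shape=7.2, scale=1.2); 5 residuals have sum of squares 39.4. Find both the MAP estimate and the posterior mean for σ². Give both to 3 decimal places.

Posterior: Inverse-Gamma(shape = 7.2+5/2 = 9.7, scale = 1.2+39.4/2 = 20.9).
Mode = β/(α+1) = 20.9/10.7 = 1.953.
Mean = β/(α−1) = 20.9/8.7 = 2.402.

MAP estimate = 1.953, posterior mean = 2.402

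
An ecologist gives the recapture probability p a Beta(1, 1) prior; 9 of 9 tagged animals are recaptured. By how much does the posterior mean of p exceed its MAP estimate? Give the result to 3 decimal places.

-0.091

Posterior: Beta(1+9, 1+0) = Beta(10, 1).
Since β = 1 ≤ 1 and α > 1, the Beta density is monotone increasing on [0,1]; the mode is at 1.
Mean = 10/(10+1) = 0.909.
Difference = 0.909 − 1.000 = -0.091.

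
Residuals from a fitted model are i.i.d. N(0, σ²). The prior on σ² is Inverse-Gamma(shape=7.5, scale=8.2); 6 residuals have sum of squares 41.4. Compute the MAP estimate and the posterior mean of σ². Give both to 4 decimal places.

Posterior: Inverse-Gamma(shape = 7.5+6/2 = 10.5, scale = 8.2+41.4/2 = 28.9).
Mode = β/(α+1) = 28.9/11.5 = 2.5130.
Mean = β/(α−1) = 28.9/9.5 = 3.0421.
Right-skewed posterior ⇒ mode < mean.

MAP estimate = 2.5130, posterior mean = 3.0421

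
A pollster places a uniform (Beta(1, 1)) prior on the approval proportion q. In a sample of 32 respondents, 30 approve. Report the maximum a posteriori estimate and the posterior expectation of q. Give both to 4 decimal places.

Posterior: Beta(1+30, 1+2) = Beta(31, 3).
Mode = (31−1)/(31+3−2) = 30/32 = 0.9375.
Mean = 31/(31+3) = 31/34 = 0.9118.

MAP: 0.9375. Posterior mean: 0.9118.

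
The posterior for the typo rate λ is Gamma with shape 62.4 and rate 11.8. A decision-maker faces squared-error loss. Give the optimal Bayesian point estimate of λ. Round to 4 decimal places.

5.2881

Mode = (α−1)/β = 61.4/11.8 = 5.2034.
Mean = α/β = 62.4/11.8 = 5.2881.
Squared-error loss ⇒ the optimal estimator is the posterior mean.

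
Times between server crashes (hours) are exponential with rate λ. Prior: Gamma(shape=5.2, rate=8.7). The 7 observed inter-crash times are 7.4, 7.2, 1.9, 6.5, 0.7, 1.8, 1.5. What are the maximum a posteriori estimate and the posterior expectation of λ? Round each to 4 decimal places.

Σ times = 27.0. Posterior: Gamma(shape = 5.2+7 = 12.2, rate = 8.7+27.0 = 35.7).
Mode = (α−1)/β = 11.2/35.7 = 0.3137.
Mean = α/β = 12.2/35.7 = 0.3417.
Right-skewed posterior ⇒ mode < mean.

MAP = 0.3137, posterior mean = 0.3417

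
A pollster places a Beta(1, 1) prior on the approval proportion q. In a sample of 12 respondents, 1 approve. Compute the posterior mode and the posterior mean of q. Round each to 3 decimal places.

MAP: 0.083. Posterior mean: 0.143.

Posterior: Beta(1+1, 1+11) = Beta(2, 12).
Mode = (2−1)/(2+12−2) = 1/12 = 0.083.
With a flat prior the MAP equals the MLE, 1/12.
Mean = 2/(2+12) = 2/14 = 0.143.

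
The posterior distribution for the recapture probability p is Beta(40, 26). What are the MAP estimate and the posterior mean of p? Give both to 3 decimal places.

Mode = (40−1)/(40+26−2) = 39/64 = 0.609.
Mean = 40/(40+26) = 40/66 = 0.606.
Left-skewed posterior ⇒ mean < mode.

MAP = 0.609; posterior mean = 0.606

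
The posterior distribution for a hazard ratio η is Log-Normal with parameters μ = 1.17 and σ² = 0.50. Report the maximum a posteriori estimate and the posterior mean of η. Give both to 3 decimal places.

Mode = exp(μ − σ²) = exp(0.67) = 1.954.
Mean = exp(μ + σ²/2) = exp(1.420) = 4.137.

MAP: 1.954. Posterior mean: 4.137.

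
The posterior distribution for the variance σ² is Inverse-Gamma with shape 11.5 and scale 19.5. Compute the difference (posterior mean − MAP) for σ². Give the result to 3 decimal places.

0.297

Mode = β/(α+1) = 19.5/12.5 = 1.560.
Mean = β/(α−1) = 19.5/10.5 = 1.857.
Difference = 1.857 − 1.560 = 0.297.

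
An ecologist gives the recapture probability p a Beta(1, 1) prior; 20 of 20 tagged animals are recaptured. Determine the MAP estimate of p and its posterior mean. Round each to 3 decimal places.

MAP = 1.000, posterior mean = 0.955

Posterior: Beta(1+20, 1+0) = Beta(21, 1).
Since β = 1 ≤ 1 and α > 1, the Beta density is monotone increasing on [0,1]; the mode is at 1.
Mean = 21/(21+1) = 0.955.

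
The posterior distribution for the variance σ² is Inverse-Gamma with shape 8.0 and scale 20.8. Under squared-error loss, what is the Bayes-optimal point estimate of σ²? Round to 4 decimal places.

Mode = β/(α+1) = 20.8/9.0 = 2.3111.
Mean = β/(α−1) = 20.8/7.0 = 2.9714.
Squared-error loss ⇒ the optimal estimator is the posterior mean.

2.9714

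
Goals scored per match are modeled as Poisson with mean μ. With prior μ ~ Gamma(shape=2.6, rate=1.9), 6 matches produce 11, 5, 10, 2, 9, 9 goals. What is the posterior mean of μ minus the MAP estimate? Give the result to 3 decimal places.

Σ counts = 46. Posterior: Gamma(shape = 2.6+46 = 48.6, rate = 1.9+6 = 7.9).
Mode = (α−1)/β = 47.6/7.9 = 6.025.
Mean = α/β = 48.6/7.9 = 6.152.
Difference = 6.152 − 6.025 = 0.127.
Right-skewed posterior ⇒ mode < mean.

0.127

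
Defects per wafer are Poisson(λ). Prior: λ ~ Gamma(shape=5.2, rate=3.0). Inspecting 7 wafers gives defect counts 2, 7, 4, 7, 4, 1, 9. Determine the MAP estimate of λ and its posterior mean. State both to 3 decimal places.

Σ counts = 34. Posterior: Gamma(shape = 5.2+34 = 39.2, rate = 3.0+7 = 10.0).
Mode = (α−1)/β = 38.2/10.0 = 3.820.
Mean = α/β = 39.2/10.0 = 3.920.
Mean > mode: the posterior has a right tail.

MAP estimate = 3.820, posterior mean = 3.920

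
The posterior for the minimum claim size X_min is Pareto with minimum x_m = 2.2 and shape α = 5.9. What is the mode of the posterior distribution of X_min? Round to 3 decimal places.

The Pareto density is strictly decreasing on [x_m, ∞), so the mode is x_m = 2.200.
Mean = α·x_m/(α−1) = 5.9·2.2/4.9 = 2.649.
This is the posterior mode — the MAP estimate.

2.200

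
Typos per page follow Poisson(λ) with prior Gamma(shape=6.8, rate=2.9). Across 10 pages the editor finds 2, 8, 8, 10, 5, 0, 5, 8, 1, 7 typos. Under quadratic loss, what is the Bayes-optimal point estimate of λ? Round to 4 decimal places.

Σ counts = 54. Posterior: Gamma(shape = 6.8+54 = 60.8, rate = 2.9+10 = 12.9).
Mode = (α−1)/β = 59.8/12.9 = 4.6357.
Mean = α/β = 60.8/12.9 = 4.7132.
Quadratic loss ⇒ the optimal estimator is the posterior mean.

4.7132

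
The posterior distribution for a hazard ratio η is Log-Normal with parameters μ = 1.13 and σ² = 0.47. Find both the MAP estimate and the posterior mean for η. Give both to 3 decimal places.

MAP = 1.935; posterior mean = 3.916

Mode = exp(μ − σ²) = exp(0.66) = 1.935.
Mean = exp(μ + σ²/2) = exp(1.365) = 3.916.
The mean is pulled above the mode by the posterior's right skew.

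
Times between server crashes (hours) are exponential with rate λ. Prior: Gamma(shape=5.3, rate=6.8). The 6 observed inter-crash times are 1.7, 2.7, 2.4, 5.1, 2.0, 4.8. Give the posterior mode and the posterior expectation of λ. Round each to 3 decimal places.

Σ times = 18.7. Posterior: Gamma(shape = 5.3+6 = 11.3, rate = 6.8+18.7 = 25.5).
Mode = (α−1)/β = 10.3/25.5 = 0.404.
Mean = α/β = 11.3/25.5 = 0.443.
The mean is pulled above the mode by the posterior's right skew.

MAP = 0.404; posterior mean = 0.443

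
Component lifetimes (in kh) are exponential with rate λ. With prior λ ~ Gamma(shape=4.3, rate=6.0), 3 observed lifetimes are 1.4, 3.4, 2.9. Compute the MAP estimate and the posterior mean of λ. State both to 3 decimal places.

MAP = 0.460, posterior mean = 0.533

Σ times = 7.7. Posterior: Gamma(shape = 4.3+3 = 7.3, rate = 6.0+7.7 = 13.7).
Mode = (α−1)/β = 6.3/13.7 = 0.460.
Mean = α/β = 7.3/13.7 = 0.533.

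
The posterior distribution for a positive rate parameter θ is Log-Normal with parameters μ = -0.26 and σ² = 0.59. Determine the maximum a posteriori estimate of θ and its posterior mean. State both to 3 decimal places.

maximum a posteriori estimate = 0.427, posterior mean = 1.036

Mode = exp(μ − σ²) = exp(-0.85) = 0.427.
Mean = exp(μ + σ²/2) = exp(0.035) = 1.036.
The posterior is right-skewed, so the mean exceeds the mode.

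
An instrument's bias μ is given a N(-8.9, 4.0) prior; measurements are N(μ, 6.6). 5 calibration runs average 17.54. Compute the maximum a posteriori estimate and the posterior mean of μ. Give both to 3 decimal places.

maximum a posteriori estimate = 10.980, posterior mean = 10.980

Posterior for μ is Normal. Precision-weighted mean: (1/4.0·-8.9 + 5/6.6·17.54) / (1/4.0 + 5/6.6) = 10.980.
A Normal posterior is symmetric, so mode = mean.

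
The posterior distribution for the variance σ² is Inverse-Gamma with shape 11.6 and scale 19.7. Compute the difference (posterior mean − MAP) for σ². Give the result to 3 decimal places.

0.295

Mode = β/(α+1) = 19.7/12.6 = 1.563.
Mean = β/(α−1) = 19.7/10.6 = 1.858.
Difference = 1.858 − 1.563 = 0.295.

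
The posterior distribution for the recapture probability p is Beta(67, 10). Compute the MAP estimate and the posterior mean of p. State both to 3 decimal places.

p_MAP = 0.880, E[p|data] = 0.870

Mode = (67−1)/(67+10−2) = 66/75 = 0.880.
Mean = 67/(67+10) = 67/77 = 0.870.
Left-skewed posterior ⇒ mean < mode.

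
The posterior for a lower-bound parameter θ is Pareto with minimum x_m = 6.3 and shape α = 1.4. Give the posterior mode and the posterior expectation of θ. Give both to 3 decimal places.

The Pareto density is strictly decreasing on [x_m, ∞), so the mode is x_m = 6.300.
Mean = α·x_m/(α−1) = 1.4·6.3/0.4 = 22.050.
The mean is pulled above the mode by the posterior's right skew.

MAP: 6.300. Posterior mean: 22.050.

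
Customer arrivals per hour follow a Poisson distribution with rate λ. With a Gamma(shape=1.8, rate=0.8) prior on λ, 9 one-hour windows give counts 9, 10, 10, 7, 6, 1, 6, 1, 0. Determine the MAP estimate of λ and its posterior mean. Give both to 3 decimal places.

Σ counts = 50. Posterior: Gamma(shape = 1.8+50 = 51.8, rate = 0.8+9 = 9.8).
Mode = (α−1)/β = 50.8/9.8 = 5.184.
Mean = α/β = 51.8/9.8 = 5.286.
Mean > mode: the posterior has a right tail.

MAP: 5.184. Posterior mean: 5.286.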